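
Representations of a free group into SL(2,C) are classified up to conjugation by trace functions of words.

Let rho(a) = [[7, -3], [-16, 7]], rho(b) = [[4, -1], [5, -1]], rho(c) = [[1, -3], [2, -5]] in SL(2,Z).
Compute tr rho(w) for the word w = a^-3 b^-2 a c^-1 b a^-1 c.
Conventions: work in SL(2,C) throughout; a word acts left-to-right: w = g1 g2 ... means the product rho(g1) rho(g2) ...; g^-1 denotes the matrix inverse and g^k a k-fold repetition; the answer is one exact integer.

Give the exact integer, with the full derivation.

-1648236

rho(a^-1) = [[7, 3], [16, 7]]
... * rho(a^-1) = [[7, 3], [16, 7]]  ->  [[97, 42], [224, 97]]
... * rho(a^-1) = [[7, 3], [16, 7]]  ->  [[1351, 585], [3120, 1351]]
... * rho(b^-1) = [[-1, 1], [-5, 4]]  ->  [[-4276, 3691], [-9875, 8524]]
... * rho(b^-1) = [[-1, 1], [-5, 4]]  ->  [[-14179, 10488], [-32745, 24221]]
... * rho(a) = [[7, -3], [-16, 7]]  ->  [[-267061, 115953], [-616751, 267782]]
... * rho(c^-1) = [[-5, 3], [-2, 1]]  ->  [[1103399, -685230], [2548191, -1582471]]
... * rho(b) = [[4, -1], [5, -1]]  ->  [[987446, -418169], [2280409, -965720]]
... * rho(a^-1) = [[7, 3], [16, 7]]  ->  [[221418, 35155], [511343, 81187]]
... * rho(c) = [[1, -3], [2, -5]]  ->  [[291728, -840029], [673717, -1939964]]
tr = 291728 + -1939964 = -1648236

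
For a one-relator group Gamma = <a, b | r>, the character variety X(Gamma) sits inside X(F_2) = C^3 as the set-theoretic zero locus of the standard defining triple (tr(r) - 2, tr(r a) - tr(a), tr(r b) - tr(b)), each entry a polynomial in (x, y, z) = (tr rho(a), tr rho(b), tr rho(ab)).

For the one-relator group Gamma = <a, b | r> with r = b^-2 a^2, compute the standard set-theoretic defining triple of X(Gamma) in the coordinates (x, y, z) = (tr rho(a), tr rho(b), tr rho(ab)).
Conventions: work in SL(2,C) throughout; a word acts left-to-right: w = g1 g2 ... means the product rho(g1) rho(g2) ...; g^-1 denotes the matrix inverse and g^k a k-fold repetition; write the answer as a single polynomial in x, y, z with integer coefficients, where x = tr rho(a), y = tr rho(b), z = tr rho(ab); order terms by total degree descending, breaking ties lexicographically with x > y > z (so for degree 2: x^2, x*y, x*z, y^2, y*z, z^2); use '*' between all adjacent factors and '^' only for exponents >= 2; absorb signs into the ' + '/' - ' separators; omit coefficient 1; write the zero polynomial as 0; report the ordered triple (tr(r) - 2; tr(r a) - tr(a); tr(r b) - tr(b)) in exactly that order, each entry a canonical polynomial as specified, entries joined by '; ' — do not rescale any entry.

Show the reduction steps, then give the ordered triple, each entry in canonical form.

x^2*y^2 - x*y*z - x^2 - y^2; x^3*y^2 - x^2*y*z - x^3 - 2*x*y^2 + y*z + 2*x; x^2*y - x*z - 2*y

use: trace(a^2) = trace(a)*trace(a) - trace(1)  (reduce the a square) = x^2 - 2
apply: trace(a^2 b) = trace(a)*trace(b a) - trace(b)  (reduce the a square) = x*z - y
use: trace(a^2 b^-1) = trace(a^2)*trace(b) - trace(a^2 b)  (eliminate b^-1) = x^2*y - x*z - y
trace(b^-2 a^2) = trace(a^2 b^-1)*trace(b) - trace(a^2)  (eliminate b^-1) = x^2*y^2 - x*y*z - x^2 - y^2 + 2
trace(a^3) = trace(a)*trace(a^2) - trace(a) = x^3 - 3*x
apply: trace(a^3 b) = trace(a)*trace(a b a) - trace(a b) = x^2*z - x*y - z
trace(a^3 b^-1) = trace(a^3)*trace(b) - trace(a^3 b) = x^3*y - x^2*z - 2*x*y + z
use: trace(b^-2 a^3) = trace(a^3 b^-1)*trace(b) - trace(a^3) = x^3*y^2 - x^2*y*z - x^3 - 2*x*y^2 + y*z + 3*x
assemble the triple (trace(r) - 2; trace(r a) - x; trace(r b) - y)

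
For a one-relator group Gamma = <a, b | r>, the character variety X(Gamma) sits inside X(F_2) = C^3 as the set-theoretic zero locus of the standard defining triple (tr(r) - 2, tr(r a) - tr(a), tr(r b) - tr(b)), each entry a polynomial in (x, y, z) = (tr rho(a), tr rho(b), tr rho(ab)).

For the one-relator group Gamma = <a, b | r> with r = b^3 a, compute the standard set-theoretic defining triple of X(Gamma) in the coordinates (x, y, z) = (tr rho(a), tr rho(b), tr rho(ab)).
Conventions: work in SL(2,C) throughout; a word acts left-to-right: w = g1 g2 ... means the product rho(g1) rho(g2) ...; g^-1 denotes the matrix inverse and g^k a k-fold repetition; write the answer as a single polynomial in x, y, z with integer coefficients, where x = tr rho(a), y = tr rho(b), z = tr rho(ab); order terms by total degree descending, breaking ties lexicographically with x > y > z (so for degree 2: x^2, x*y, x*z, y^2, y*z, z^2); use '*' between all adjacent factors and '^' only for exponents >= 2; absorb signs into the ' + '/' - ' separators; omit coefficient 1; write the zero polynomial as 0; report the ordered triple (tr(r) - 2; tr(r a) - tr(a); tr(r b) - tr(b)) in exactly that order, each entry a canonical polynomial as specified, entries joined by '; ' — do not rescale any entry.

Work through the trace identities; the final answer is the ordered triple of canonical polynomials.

y^2*z - x*y - z - 2; x*y^2*z - x^2*y - y^3 - x*z - x + 3*y; y^3*z - x*y^2 - 2*y*z + x - y

trace(b a b) = trace(b)*trace(a b) - trace(a)  (reduce the b square) = y*z - x
apply: trace(b^3 a) = trace(b)*trace(b a b) - trace(b a)  (reduce the b square) = y^2*z - x*y - z
use: trace(b^2) = trace(b)*trace(b) - trace(1) = y^2 - 2
use: trace(a^2 b^2) = trace(a)*trace(b^2 a) - trace(b^2) = x*y*z - x^2 - y^2 + 2
use: trace(a^2 b) = trace(a)*trace(b a) - trace(b) = x*z - y
apply: trace(b^3 a^2) = trace(b)*trace(a^2 b^2) - trace(a^2 b) = x*y^2*z - x^2*y - y^3 - x*z + 3*y
trace(b^3 a b) = trace(b)*trace(b^2 a b) - trace(b^2 a)  (reduce the b square) = y^3*z - x*y^2 - 2*y*z + x
assemble the triple (trace(r) - 2; trace(r a) - x; trace(r b) - y)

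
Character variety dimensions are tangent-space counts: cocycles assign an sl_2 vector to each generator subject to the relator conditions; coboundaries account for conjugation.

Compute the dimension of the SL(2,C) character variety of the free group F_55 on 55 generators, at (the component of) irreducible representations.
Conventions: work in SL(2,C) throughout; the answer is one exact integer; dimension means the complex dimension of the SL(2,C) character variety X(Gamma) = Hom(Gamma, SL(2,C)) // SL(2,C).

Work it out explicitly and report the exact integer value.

Gamma = F_55 has 55 generators and no relators.
A cocycle picks one sl_2 vector per generator freely, giving dim Z^1 = 3*55 = 165.
dim B^1 = 3: the coboundary map is injective because an irreducible image has centralizer 0 in sl_2.
Therefore dim X = 165 - 3 = 162.

162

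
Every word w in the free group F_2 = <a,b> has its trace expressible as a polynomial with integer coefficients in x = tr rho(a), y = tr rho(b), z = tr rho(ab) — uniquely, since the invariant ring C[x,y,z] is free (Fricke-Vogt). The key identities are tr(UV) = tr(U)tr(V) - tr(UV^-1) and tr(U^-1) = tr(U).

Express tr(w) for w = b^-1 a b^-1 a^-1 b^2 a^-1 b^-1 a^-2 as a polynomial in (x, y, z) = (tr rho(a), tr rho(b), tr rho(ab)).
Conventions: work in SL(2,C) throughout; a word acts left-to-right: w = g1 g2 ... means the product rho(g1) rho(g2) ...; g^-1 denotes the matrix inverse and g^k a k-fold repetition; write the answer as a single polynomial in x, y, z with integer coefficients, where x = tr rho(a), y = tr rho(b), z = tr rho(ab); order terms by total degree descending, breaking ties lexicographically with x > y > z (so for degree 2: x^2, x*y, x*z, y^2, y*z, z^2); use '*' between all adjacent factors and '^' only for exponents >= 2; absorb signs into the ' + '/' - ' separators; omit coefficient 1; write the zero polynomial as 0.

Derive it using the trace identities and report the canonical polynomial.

x^3*y^3*z^2 - x^4*y^2*z - 2*x^2*y^4*z - 2*x^2*y^2*z^3 + x^3*y^3 + x*y^5 + 3*x*y^3*z^2 + x*y*z^4 + x^4*z + 6*x^2*y^2*z + x^2*z^3 - y^4*z - y^2*z^3 - 2*x^3*y - 6*x*y^3 - 6*x*y*z^2 - 3*x^2*z + 4*y^2*z + 7*x*y - z

tr(b^-1) = tr(b) = y
so tr(a^2 b) = tr(a) tr(b a) - tr(b) = x*z - y
tr(a^2) = tr(a) tr(a) - tr(1) = x^2 - 2
tr(a b^2 a) = tr(b) tr(a^2 b) - tr(a^2) = x*y*z - x^2 - y^2 + 2
so tr(a b a b) = tr(b a) tr(b a) - tr(1) = z^2 - 2
tr(a b^2 a b) = tr(b) tr(a b a b) - tr(a b a) = y*z^2 - x*z - y
reduce: tr(b a b^-1 a b) = tr(a b^2 a) tr(b) - tr(a b^2 a b) = x*y^2*z - x^2*y - y^3 - y*z^2 + x*z + 3*y
tr(b a b) = tr(b) tr(a b) - tr(a) = y*z - x
tr(a b a b a) = tr(a) tr(b a b a) - tr(b a b) = x*z^2 - y*z - x
tr(a b a b a b) = tr(b a) tr(b a b a) - tr(b^-1 a^-1) = z^3 - 3*z
reduce: tr(b a b^-1 a b a) = tr(a b a b a) tr(b) - tr(a b a b a b) = x*y*z^2 - y^2*z - z^3 - x*y + 3*z
reduce: tr(a b^-1 a b a^-1 b) = tr(b a b^-1 a b) tr(a) - tr(b a b^-1 a b a) = x^2*y^2*z - x^3*y - x*y^3 - 2*x*y*z^2 + x^2*z + y^2*z + z^3 + 4*x*y - 3*z
tr(b a^-1 b^-1 a b^-1 a) = tr(a b^-1 a b a^-1) tr(b) - tr(a b^-1 a b a^-1 b) = -x^2*y^2*z + x^3*y + x*y^3 + 2*x*y*z^2 - x^2*z - y^2*z - z^3 - 3*x*y + 3*z
reduce: tr(b^-1 a b^-1 a^-1 b a^-1) = tr(b a^-1 b^-1 a b^-1) tr(a) - tr(b a^-1 b^-1 a b^-1 a) = x^2*y^2*z - x^3*y - x*y^3 - 2*x*y*z^2 + x^2*z + y^2*z + z^3 + 4*x*y - 3*z
so tr(a^-2 b^-1 a b^-1 a^-1 b) = tr(b^-1 a b^-1 a^-1 b a^-1) tr(a) - tr(b^-1 a b^-1 a^-1 b) = x^3*y^2*z - x^4*y - x^2*y^3 - 2*x^2*y*z^2 + x^3*z + x*y^2*z + x*z^3 + 4*x^2*y - 3*x*z - y
tr(a b a^-1 b) = tr(b a b) tr(a) - tr(b a b a) = x*y*z - x^2 - z^2 + 2
so tr(b a^-1 b^-1 a) = tr(a b a^-1) tr(b) - tr(a b a^-1 b) = -x*y*z + x^2 + y^2 + z^2 - 2
tr(a b^-1 a b) = tr(a b a) tr(b) - tr(a b a b) = x*y*z - y^2 - z^2 + 2
so tr(a^3 b) = tr(a) tr(b a^2) - tr(b a) = x^2*z - x*y - z
so tr(a^3) = tr(a) tr(a^2) - tr(a) = x^3 - 3*x
so tr(a b^2 a^2) = tr(b) tr(a^3 b) - tr(a^3) = x^2*y*z - x^3 - x*y^2 - y*z + 3*x
reduce: tr(a b^2 a^2 b) = tr(b) tr(a^2 b a b) - tr(a^2 b a) = x*y*z^2 - x^2*z - y^2*z + z
tr(a b^-1 a b^2 a) = tr(a b^2 a^2) tr(b) - tr(a b^2 a^2 b) = x^2*y^2*z - x^3*y - x*y^3 - x*y*z^2 + x^2*z + 3*x*y - z
reduce: tr(a b^2 a b a) = tr(b) tr(a b a^2 b) - tr(a b a^2) = x*y*z^2 - x^2*z - y^2*z + z
tr(a b^2 a b a b) = tr(b) tr(a b a b a b) - tr(a b a b a) = y*z^3 - x*z^2 - 2*y*z + x
so tr(a b^-1 a b^2 a b) = tr(a b^2 a b a) tr(b) - tr(a b^2 a b a b) = x*y^2*z^2 - x^2*y*z - y^3*z - y*z^3 + x*z^2 + 3*y*z - x
so tr(b^-1 a b^-1 a b^2 a) = tr(a b^-1 a b^2 a) tr(b) - tr(a b^-1 a b^2 a b) = x^2*y^3*z - x^3*y^2 - x*y^4 - 2*x*y^2*z^2 + 2*x^2*y*z + y^3*z + y*z^3 + 3*x*y^2 - x*z^2 - 4*y*z + x
tr(b^2 a^-1 b^-1 a b^-1 a) = tr(b^-1 a b^-1 a b^2) tr(a) - tr(b^-1 a b^-1 a b^2 a) = -x^2*y^3*z + x^3*y^2 + x*y^4 + 2*x*y^2*z^2 - x^2*y*z - y^3*z - y*z^3 - 4*x*y^2 + 4*y*z + x
so tr(a^-1 b^-1 a b^-1 a^-1 b^2) = tr(b^2 a^-1 b^-1 a b^-1) tr(a) - tr(b^2 a^-1 b^-1 a b^-1 a) = x^2*y^3*z - x^3*y^2 - x*y^4 - 2*x*y^2*z^2 + y^3*z + y*z^3 + x^3 + 5*x*y^2 + x*z^2 - 4*y*z - 3*x
tr(b a b a^-1 b^-1 a) = tr(b^-1 a b a b) tr(a) - tr(b^-1 a b a b a) = -x*y*z^2 + x^2*z + y^2*z + z^3 - 3*z
reduce: tr(a^2 b^2 a b a) = tr(a) tr(a b^2 a b a) - tr(a b^2 a b) = x^2*y*z^2 - x^3*z - x*y^2*z - y*z^2 + 2*x*z + y
tr(a b a b a^2 b) = tr(a) tr(b a b a b a) - tr(b a b a b) = x*z^3 - y*z^2 - 2*x*z + y
so tr(a b a b a^2) = tr(a) tr(a b a b a) - tr(a b a b) = x^2*z^2 - x*y*z - x^2 - z^2 + 2
so tr(a^2 b^2 a b a b) = tr(b) tr(a b a b a^2 b) - tr(a b a b a^2) = x*y*z^3 - x^2*z^2 - y^2*z^2 - x*y*z + x^2 + y^2 + z^2 - 2
so tr(b^-1 a^2 b^2 a b a) = tr(a^2 b^2 a b a) tr(b) - tr(a^2 b^2 a b a b) = x^2*y^2*z^2 - x^3*y*z - x*y^3*z - x*y*z^3 + x^2*z^2 + 3*x*y*z - x^2 - z^2 + 2
so tr(a b^2 a b a^-1 b^-1 a) = tr(b^-1 a^2 b^2 a b) tr(a) - tr(b^-1 a^2 b^2 a b a) = -x^2*y^2*z^2 + 2*x^3*y*z + x*y^3*z + x*y*z^3 - x^4 - x^2*y^2 - x^2*z^2 - 4*x*y*z + 4*x^2 + z^2 - 2
tr(b a b^2 a b) = tr(b) tr(a b^2 a b) - tr(a b^2 a) = y^2*z^2 - 2*x*y*z + x^2 - 2
reduce: tr(b a b a b^2 a b) = tr(b) tr(a b^2 a b a b) - tr(a b^2 a b a) = y^2*z^3 - 2*x*y*z^2 + x^2*z - y^2*z + x*y - z
tr(a b a b a b a b) = tr(b a) tr(b a b a b a) - tr(b^-1 a^-1 b^-1 a^-1) = z^4 - 4*z^2 + 2
tr(b a b a b^2 a b a) = tr(b) tr(a b a b a b a b) - tr(a b a b a b a) = y*z^4 - x*z^3 - 3*y*z^2 + 2*x*z + y
tr(a b a b^2 a b a^-1 b) = tr(b a b a b^2 a b) tr(a) - tr(b a b a b^2 a b a) = x*y^2*z^3 - 2*x^2*y*z^2 - y*z^4 + x^3*z - x*y^2*z + x*z^3 + x^2*y + 3*y*z^2 - 3*x*z - y
tr(a b^2 a b a^-1 b^-1 a b) = tr(a b a b^2 a b a^-1) tr(b) - tr(a b a b^2 a b a^-1 b) = -x*y^2*z^3 + 2*x^2*y*z^2 + y^3*z^2 + y*z^4 - x^3*z - x*y^2*z - x*z^3 - 3*y*z^2 + 3*x*z - y
reduce: tr(b^2 a b a^-1 b^-1 a b^-1 a) = tr(a b^2 a b a^-1 b^-1 a) tr(b) - tr(a b^2 a b a^-1 b^-1 a b) = -x^2*y^3*z^2 + 2*x^3*y^2*z + x*y^4*z + 2*x*y^2*z^3 - x^4*y - x^2*y^3 - 3*x^2*y*z^2 - y^3*z^2 - y*z^4 + x^3*z - 3*x*y^2*z + x*z^3 + 4*x^2*y + 4*y*z^2 - 3*x*z - y
reduce: tr(a^-1 b^-1 a b^-1 a^-1 b^2 a b) = tr(b^2 a b a^-1 b^-1 a b^-1) tr(a) - tr(b^2 a b a^-1 b^-1 a b^-1 a) = x^2*y^3*z^2 - 2*x^3*y^2*z - x*y^4*z - 2*x*y^2*z^3 + x^4*y + x^2*y^3 + 2*x^2*y*z^2 + y^3*z^2 + y*z^4 + 4*x*y^2*z - 4*x^2*y - 4*y*z^2 + y
reduce: tr(a b^-1 a^-1 b^2 a) = tr(b^2 a^2 b^-1) tr(a) - tr(b^2 a^2 b^-1 a) = -x^2*y^2*z + x^3*y + x*y^3 + x*y*z^2 - 4*x*y + z
tr(a^-2 b^-1 a b^-1 a^-1 b^2 a b) = tr(a^-1 b^-1 a b^-1 a^-1 b^2 a b) tr(a) - tr(a^-1 b^-1 a b^-1 a^-1 b^2 a b a) = x^3*y^3*z^2 - 2*x^4*y^2*z - x^2*y^4*z - 2*x^2*y^2*z^3 + x^5*y + x^3*y^3 + 2*x^3*y*z^2 + x*y^3*z^2 + x*y*z^4 + 5*x^2*y^2*z - 5*x^3*y - x*y^3 - 5*x*y*z^2 + 5*x*y - z
tr(b^-1 a^-2 b^-1 a b^-1 a^-1 b^2 a) = tr(a^-2 b^-1 a b^-1 a^-1 b^2 a) tr(b) - tr(a^-2 b^-1 a b^-1 a^-1 b^2 a b) = -x^3*y^3*z^2 + 2*x^4*y^2*z + 2*x^2*y^4*z + 2*x^2*y^2*z^3 - x^5*y - 2*x^3*y^3 - 2*x^3*y*z^2 - x*y^5 - 3*x*y^3*z^2 - x*y*z^4 - 5*x^2*y^2*z + y^4*z + y^2*z^3 + 6*x^3*y + 6*x*y^3 + 6*x*y*z^2 - 4*y^2*z - 8*x*y + z
tr(b^-1 a b^-1 a^-1 b^2 a^-1 b^-1 a^-2) = tr(b^-1 a^-2 b^-1 a b^-1 a^-1 b^2) tr(a) - tr(b^-1 a^-2 b^-1 a b^-1 a^-1 b^2 a) = x^3*y^3*z^2 - x^4*y^2*z - 2*x^2*y^4*z - 2*x^2*y^2*z^3 + x^3*y^3 + x*y^5 + 3*x*y^3*z^2 + x*y*z^4 + x^4*z + 6*x^2*y^2*z + x^2*z^3 - y^4*z - y^2*z^3 - 2*x^3*y - 6*x*y^3 - 6*x*y*z^2 - 3*x^2*z + 4*y^2*z + 7*x*y - z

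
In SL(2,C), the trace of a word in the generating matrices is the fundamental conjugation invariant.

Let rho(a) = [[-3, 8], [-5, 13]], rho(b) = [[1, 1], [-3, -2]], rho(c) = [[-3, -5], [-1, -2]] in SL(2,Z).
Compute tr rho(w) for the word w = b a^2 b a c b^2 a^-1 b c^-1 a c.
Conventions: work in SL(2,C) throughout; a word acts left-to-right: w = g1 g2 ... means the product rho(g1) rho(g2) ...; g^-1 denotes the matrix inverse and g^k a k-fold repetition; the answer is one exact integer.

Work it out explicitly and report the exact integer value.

2255018

rho(b) = [[1, 1], [-3, -2]]
... * rho(a) = [[-3, 8], [-5, 13]]  ->  [[-8, 21], [19, -50]]
... * rho(a) = [[-3, 8], [-5, 13]]  ->  [[-81, 209], [193, -498]]
... * rho(b) = [[1, 1], [-3, -2]]  ->  [[-708, -499], [1687, 1189]]
... * rho(a) = [[-3, 8], [-5, 13]]  ->  [[4619, -12151], [-11006, 28953]]
... * rho(c) = [[-3, -5], [-1, -2]]  ->  [[-1706, 1207], [4065, -2876]]
... * rho(b) = [[1, 1], [-3, -2]]  ->  [[-5327, -4120], [12693, 9817]]
... * rho(b) = [[1, 1], [-3, -2]]  ->  [[7033, 2913], [-16758, -6941]]
... * rho(a^-1) = [[13, -8], [5, -3]]  ->  [[105994, -65003], [-252559, 154887]]
... * rho(b) = [[1, 1], [-3, -2]]  ->  [[301003, 236000], [-717220, -562333]]
... * rho(c^-1) = [[-2, 5], [1, -3]]  ->  [[-366006, 797015], [872107, -1899101]]
... * rho(a) = [[-3, 8], [-5, 13]]  ->  [[-2887057, 7433147], [6879184, -17711457]]
... * rho(c) = [[-3, -5], [-1, -2]]  ->  [[1228024, -431009], [-2926095, 1026994]]
tr = 1228024 + 1026994 = 2255018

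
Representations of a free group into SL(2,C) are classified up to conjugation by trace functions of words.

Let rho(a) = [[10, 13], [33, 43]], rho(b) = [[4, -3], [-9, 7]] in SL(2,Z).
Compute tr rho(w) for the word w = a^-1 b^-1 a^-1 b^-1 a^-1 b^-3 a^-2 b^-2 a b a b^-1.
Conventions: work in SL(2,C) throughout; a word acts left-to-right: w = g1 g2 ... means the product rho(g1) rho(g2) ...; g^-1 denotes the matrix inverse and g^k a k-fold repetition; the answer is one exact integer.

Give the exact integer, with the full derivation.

rho(a^-1) = [[43, -13], [-33, 10]]
... * rho(b^-1) = [[7, 3], [9, 4]]  ->  [[184, 77], [-141, -59]]
... * rho(a^-1) = [[43, -13], [-33, 10]]  ->  [[5371, -1622], [-4116, 1243]]
... * rho(b^-1) = [[7, 3], [9, 4]]  ->  [[22999, 9625], [-17625, -7376]]
... * rho(a^-1) = [[43, -13], [-33, 10]]  ->  [[671332, -202737], [-514467, 155365]]
... * rho(b^-1) = [[7, 3], [9, 4]]  ->  [[2874691, 1203048], [-2202984, -921941]]
... * rho(b^-1) = [[7, 3], [9, 4]]  ->  [[30950269, 13436265], [-23718357, -10296716]]
... * rho(b^-1) = [[7, 3], [9, 4]]  ->  [[337578268, 146595867], [-258698943, -112341935]]
... * rho(a^-1) = [[43, -13], [-33, 10]]  ->  [[9678201913, -2922558814], [-7416770694, 2239666909]]
... * rho(a^-1) = [[43, -13], [-33, 10]]  ->  [[512607123121, -155042213009], [-392830147839, 118814688112]]
... * rho(b^-1) = [[7, 3], [9, 4]]  ->  [[2192869944766, 917652517327], [-1680478841865, -703231691069]]
... * rho(b^-1) = [[7, 3], [9, 4]]  ->  [[23608962269305, 10249219903606], [-18092437112676, -7854363289871]]
... * rho(a) = [[10, 13], [33, 43]]  ->  [[574313879512048, 747632965356023], [-440118359692503, -572939303929241]]
... * rho(b) = [[4, -3], [-9, 7]]  ->  [[-4431441170156015, 3510489118956017], [3395980296593157, -2690220048427178]]
... * rho(a) = [[10, 13], [33, 43]]  ->  [[71531729223988411, 93342296903080536], [-54817458632165304, -71531718226657613]]
... * rho(b^-1) = [[7, 3], [9, 4]]  ->  [[1340802776695643701, 587964375284287377], [-1027507674465075645, -450579248803126364]]
tr = 1340802776695643701 + -450579248803126364 = 890223527892517337

890223527892517337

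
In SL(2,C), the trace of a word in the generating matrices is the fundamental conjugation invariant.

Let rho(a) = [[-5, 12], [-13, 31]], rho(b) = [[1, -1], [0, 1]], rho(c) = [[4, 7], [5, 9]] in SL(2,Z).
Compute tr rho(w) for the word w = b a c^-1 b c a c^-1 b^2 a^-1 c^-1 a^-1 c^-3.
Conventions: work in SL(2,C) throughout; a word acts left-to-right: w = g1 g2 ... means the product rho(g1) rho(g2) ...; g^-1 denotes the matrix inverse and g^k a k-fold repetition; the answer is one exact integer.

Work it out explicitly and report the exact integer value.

rho(b) = [[1, -1], [0, 1]]
... * rho(a) = [[-5, 12], [-13, 31]]  ->  [[8, -19], [-13, 31]]
... * rho(c^-1) = [[9, -7], [-5, 4]]  ->  [[167, -132], [-272, 215]]
... * rho(b) = [[1, -1], [0, 1]]  ->  [[167, -299], [-272, 487]]
... * rho(c) = [[4, 7], [5, 9]]  ->  [[-827, -1522], [1347, 2479]]
... * rho(a) = [[-5, 12], [-13, 31]]  ->  [[23921, -57106], [-38962, 93013]]
... * rho(c^-1) = [[9, -7], [-5, 4]]  ->  [[500819, -395871], [-815723, 644786]]
... * rho(b) = [[1, -1], [0, 1]]  ->  [[500819, -896690], [-815723, 1460509]]
... * rho(b) = [[1, -1], [0, 1]]  ->  [[500819, -1397509], [-815723, 2276232]]
... * rho(a^-1) = [[31, -12], [13, -5]]  ->  [[-2642228, 977717], [4303603, -1592484]]
... * rho(c^-1) = [[9, -7], [-5, 4]]  ->  [[-28668637, 22406464], [46694847, -36495157]]
... * rho(a^-1) = [[31, -12], [13, -5]]  ->  [[-597443715, 231991324], [973103216, -377862379]]
... * rho(c^-1) = [[9, -7], [-5, 4]]  ->  [[-6536950055, 5110071301], [10647240839, -8323172028]]
... * rho(c^-1) = [[9, -7], [-5, 4]]  ->  [[-84382907000, 66198935589], [137441027691, -107823373985]]
... * rho(c^-1) = [[9, -7], [-5, 4]]  ->  [[-1090440840945, 855476091356], [1776086119144, -1393380689777]]
tr = -1090440840945 + -1393380689777 = -2483821530722

-2483821530722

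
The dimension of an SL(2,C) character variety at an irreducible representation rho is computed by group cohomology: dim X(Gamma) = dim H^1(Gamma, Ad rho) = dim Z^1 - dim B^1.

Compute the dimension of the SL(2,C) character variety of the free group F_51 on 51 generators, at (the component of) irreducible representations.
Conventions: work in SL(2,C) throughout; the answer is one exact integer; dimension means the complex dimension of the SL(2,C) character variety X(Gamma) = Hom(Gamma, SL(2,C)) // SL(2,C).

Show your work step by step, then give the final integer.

150

The free group F_51: 51 generators, no relators.
So Z^1 = (sl_2)^51 in full: dim Z^1 = 153.
dim B^1 = 3: the coboundary map is injective because an irreducible image has centralizer 0 in sl_2.
dim X = dim H^1 = dim Z^1 - dim B^1 = 153 - 3 = 150.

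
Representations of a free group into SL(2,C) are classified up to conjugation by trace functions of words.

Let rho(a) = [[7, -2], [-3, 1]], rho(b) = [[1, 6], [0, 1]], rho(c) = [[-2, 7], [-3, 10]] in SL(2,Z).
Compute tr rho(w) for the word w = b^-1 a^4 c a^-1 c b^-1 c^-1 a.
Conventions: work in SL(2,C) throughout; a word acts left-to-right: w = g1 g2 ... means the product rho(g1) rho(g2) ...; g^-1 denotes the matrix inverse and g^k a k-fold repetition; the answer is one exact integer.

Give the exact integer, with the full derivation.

rho(b^-1) = [[1, -6], [0, 1]]
... * rho(a) = [[7, -2], [-3, 1]]  ->  [[25, -8], [-3, 1]]
... * rho(a) = [[7, -2], [-3, 1]]  ->  [[199, -58], [-24, 7]]
... * rho(a) = [[7, -2], [-3, 1]]  ->  [[1567, -456], [-189, 55]]
... * rho(a) = [[7, -2], [-3, 1]]  ->  [[12337, -3590], [-1488, 433]]
... * rho(c) = [[-2, 7], [-3, 10]]  ->  [[-13904, 50459], [1677, -6086]]
... * rho(a^-1) = [[1, 2], [3, 7]]  ->  [[137473, 325405], [-16581, -39248]]
... * rho(c) = [[-2, 7], [-3, 10]]  ->  [[-1251161, 4216361], [150906, -508547]]
... * rho(b^-1) = [[1, -6], [0, 1]]  ->  [[-1251161, 11723327], [150906, -1413983]]
... * rho(c^-1) = [[10, -7], [3, -2]]  ->  [[22658371, -14688527], [-2732889, 1771624]]
... * rho(a) = [[7, -2], [-3, 1]]  ->  [[202674178, -60005269], [-24445095, 7237402]]
tr = 202674178 + 7237402 = 209911580

209911580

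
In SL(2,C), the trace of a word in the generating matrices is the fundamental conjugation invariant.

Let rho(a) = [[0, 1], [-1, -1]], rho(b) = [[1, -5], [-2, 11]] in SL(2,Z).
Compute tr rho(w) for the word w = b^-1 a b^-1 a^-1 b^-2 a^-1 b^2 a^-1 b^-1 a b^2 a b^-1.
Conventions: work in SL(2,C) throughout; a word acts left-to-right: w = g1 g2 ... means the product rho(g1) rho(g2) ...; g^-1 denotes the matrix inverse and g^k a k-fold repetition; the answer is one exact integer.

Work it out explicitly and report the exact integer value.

7955988622

rho(b^-1) = [[11, 5], [2, 1]]
... * rho(a) = [[0, 1], [-1, -1]]  ->  [[-5, 6], [-1, 1]]
... * rho(b^-1) = [[11, 5], [2, 1]]  ->  [[-43, -19], [-9, -4]]
... * rho(a^-1) = [[-1, -1], [1, 0]]  ->  [[24, 43], [5, 9]]
... * rho(b^-1) = [[11, 5], [2, 1]]  ->  [[350, 163], [73, 34]]
... * rho(b^-1) = [[11, 5], [2, 1]]  ->  [[4176, 1913], [871, 399]]
... * rho(a^-1) = [[-1, -1], [1, 0]]  ->  [[-2263, -4176], [-472, -871]]
... * rho(b) = [[1, -5], [-2, 11]]  ->  [[6089, -34621], [1270, -7221]]
... * rho(b) = [[1, -5], [-2, 11]]  ->  [[75331, -411276], [15712, -85781]]
... * rho(a^-1) = [[-1, -1], [1, 0]]  ->  [[-486607, -75331], [-101493, -15712]]
... * rho(b^-1) = [[11, 5], [2, 1]]  ->  [[-5503339, -2508366], [-1147847, -523177]]
... * rho(a) = [[0, 1], [-1, -1]]  ->  [[2508366, -2994973], [523177, -624670]]
... * rho(b) = [[1, -5], [-2, 11]]  ->  [[8498312, -45486533], [1772517, -9487255]]
... * rho(b) = [[1, -5], [-2, 11]]  ->  [[99471378, -542843423], [20747027, -113222390]]
... * rho(a) = [[0, 1], [-1, -1]]  ->  [[542843423, 642314801], [113222390, 133969417]]
... * rho(b^-1) = [[11, 5], [2, 1]]  ->  [[7255907255, 3356531916], [1513385124, 700081367]]
tr = 7255907255 + 700081367 = 7955988622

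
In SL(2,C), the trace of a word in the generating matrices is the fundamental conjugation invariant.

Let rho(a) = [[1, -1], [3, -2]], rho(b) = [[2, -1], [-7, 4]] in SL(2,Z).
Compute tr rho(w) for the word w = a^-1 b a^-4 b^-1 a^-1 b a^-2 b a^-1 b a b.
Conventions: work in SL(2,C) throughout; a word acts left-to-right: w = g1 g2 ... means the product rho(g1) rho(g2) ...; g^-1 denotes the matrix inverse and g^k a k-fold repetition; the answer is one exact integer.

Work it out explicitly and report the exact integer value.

-1873

rho(a^-1) = [[-2, 1], [-3, 1]]
... * rho(b) = [[2, -1], [-7, 4]]  ->  [[-11, 6], [-13, 7]]
... * rho(a^-1) = [[-2, 1], [-3, 1]]  ->  [[4, -5], [5, -6]]
... * rho(a^-1) = [[-2, 1], [-3, 1]]  ->  [[7, -1], [8, -1]]
... * rho(a^-1) = [[-2, 1], [-3, 1]]  ->  [[-11, 6], [-13, 7]]
... * rho(a^-1) = [[-2, 1], [-3, 1]]  ->  [[4, -5], [5, -6]]
... * rho(b^-1) = [[4, 1], [7, 2]]  ->  [[-19, -6], [-22, -7]]
... * rho(a^-1) = [[-2, 1], [-3, 1]]  ->  [[56, -25], [65, -29]]
... * rho(b) = [[2, -1], [-7, 4]]  ->  [[287, -156], [333, -181]]
... * rho(a^-1) = [[-2, 1], [-3, 1]]  ->  [[-106, 131], [-123, 152]]
... * rho(a^-1) = [[-2, 1], [-3, 1]]  ->  [[-181, 25], [-210, 29]]
... * rho(b) = [[2, -1], [-7, 4]]  ->  [[-537, 281], [-623, 326]]
... * rho(a^-1) = [[-2, 1], [-3, 1]]  ->  [[231, -256], [268, -297]]
... * rho(b) = [[2, -1], [-7, 4]]  ->  [[2254, -1255], [2615, -1456]]
... * rho(a) = [[1, -1], [3, -2]]  ->  [[-1511, 256], [-1753, 297]]
... * rho(b) = [[2, -1], [-7, 4]]  ->  [[-4814, 2535], [-5585, 2941]]
tr = -4814 + 2941 = -1873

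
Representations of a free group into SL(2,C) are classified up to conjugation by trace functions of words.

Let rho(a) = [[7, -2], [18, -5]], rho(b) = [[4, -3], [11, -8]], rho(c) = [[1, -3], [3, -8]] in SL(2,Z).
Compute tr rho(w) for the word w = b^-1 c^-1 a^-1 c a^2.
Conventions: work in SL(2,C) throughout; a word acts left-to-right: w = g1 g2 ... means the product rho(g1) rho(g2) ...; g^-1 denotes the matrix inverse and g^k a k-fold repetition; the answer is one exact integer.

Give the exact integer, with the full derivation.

rho(b^-1) = [[-8, 3], [-11, 4]]
... * rho(c^-1) = [[-8, 3], [-3, 1]]  ->  [[55, -21], [76, -29]]
... * rho(a^-1) = [[-5, 2], [-18, 7]]  ->  [[103, -37], [142, -51]]
... * rho(c) = [[1, -3], [3, -8]]  ->  [[-8, -13], [-11, -18]]
... * rho(a) = [[7, -2], [18, -5]]  ->  [[-290, 81], [-401, 112]]
... * rho(a) = [[7, -2], [18, -5]]  ->  [[-572, 175], [-791, 242]]
tr = -572 + 242 = -330

-330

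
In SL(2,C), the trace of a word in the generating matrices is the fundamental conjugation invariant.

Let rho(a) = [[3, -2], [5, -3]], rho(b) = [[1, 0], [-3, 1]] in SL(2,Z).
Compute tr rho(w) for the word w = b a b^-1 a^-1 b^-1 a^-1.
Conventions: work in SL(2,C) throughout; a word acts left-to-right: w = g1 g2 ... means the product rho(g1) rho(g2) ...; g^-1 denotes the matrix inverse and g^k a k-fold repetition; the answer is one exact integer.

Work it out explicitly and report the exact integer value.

rho(b) = [[1, 0], [-3, 1]]
... * rho(a) = [[3, -2], [5, -3]]  ->  [[3, -2], [-4, 3]]
... * rho(b^-1) = [[1, 0], [3, 1]]  ->  [[-3, -2], [5, 3]]
... * rho(a^-1) = [[-3, 2], [-5, 3]]  ->  [[19, -12], [-30, 19]]
... * rho(b^-1) = [[1, 0], [3, 1]]  ->  [[-17, -12], [27, 19]]
... * rho(a^-1) = [[-3, 2], [-5, 3]]  ->  [[111, -70], [-176, 111]]
tr = 111 + 111 = 222

222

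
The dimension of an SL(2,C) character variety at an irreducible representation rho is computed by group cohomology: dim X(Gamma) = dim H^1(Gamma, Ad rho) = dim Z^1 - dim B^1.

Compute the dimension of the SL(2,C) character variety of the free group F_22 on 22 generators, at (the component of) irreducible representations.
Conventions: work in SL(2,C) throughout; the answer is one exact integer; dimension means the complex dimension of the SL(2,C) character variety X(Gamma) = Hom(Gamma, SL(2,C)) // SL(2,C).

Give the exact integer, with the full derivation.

63

Gamma = F_22 has 22 generators and no relators.
So Z^1 = (sl_2)^22 in full: dim Z^1 = 66.
dim B^1 = 3: the coboundary map is injective because an irreducible image has centralizer 0 in sl_2.
dim H^1 = 66 - 3 = 63, which is dim X.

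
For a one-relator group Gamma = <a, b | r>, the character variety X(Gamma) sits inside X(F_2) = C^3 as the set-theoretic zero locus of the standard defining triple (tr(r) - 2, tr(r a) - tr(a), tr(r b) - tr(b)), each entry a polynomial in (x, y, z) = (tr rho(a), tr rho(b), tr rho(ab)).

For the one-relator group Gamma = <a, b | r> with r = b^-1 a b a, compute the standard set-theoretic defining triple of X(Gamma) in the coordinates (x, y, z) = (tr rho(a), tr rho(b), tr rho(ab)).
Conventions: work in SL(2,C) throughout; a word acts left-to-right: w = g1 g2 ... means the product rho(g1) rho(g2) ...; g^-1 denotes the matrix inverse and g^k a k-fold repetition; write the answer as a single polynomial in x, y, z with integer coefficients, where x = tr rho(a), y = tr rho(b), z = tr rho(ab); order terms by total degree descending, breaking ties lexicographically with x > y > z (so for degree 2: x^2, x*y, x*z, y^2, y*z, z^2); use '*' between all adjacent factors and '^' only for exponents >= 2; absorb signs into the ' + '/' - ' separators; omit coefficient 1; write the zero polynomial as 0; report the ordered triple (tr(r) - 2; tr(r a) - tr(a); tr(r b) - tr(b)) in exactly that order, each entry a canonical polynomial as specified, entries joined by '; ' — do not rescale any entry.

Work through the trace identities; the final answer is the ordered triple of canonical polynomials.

x*y*z - y^2 - z^2; x^2*y*z - x*y^2 - x*z^2; x*z - 2*y

use: tr(a b a) = tr(a) tr(b a) - tr(b) = x*z - y
apply: tr(a b a b) = tr(b a) tr(b a) - tr(1) = z^2 - 2
apply: tr(b^-1 a b a) = tr(a b a) tr(b) - tr(a b a b) = x*y*z - y^2 - z^2 + 2
tr(a b a^2) = tr(a) tr(b a^2) - tr(b a)   [square of a] = x^2*z - x*y - z
tr(b a b) = tr(b) tr(a b) - tr(a)   [square of b] = y*z - x
tr(a b a^2 b) = tr(a) tr(b a b a) - tr(b a b)   [square of a] = x*z^2 - y*z - x
apply: tr(b^-1 a b a^2) = tr(a b a^2) tr(b) - tr(a b a^2 b)   [inverse elimination on b] = x^2*y*z - x*y^2 - x*z^2 + x
assemble the triple (tr(r) - 2; tr(r a) - x; tr(r b) - y)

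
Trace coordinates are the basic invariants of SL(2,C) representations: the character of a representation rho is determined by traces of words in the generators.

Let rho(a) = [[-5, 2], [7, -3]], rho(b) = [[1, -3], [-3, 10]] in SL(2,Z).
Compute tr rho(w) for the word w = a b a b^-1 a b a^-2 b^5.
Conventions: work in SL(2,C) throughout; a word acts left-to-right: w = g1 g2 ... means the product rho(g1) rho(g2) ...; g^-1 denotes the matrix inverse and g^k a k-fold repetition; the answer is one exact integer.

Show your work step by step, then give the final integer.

-249696009512

rho(a) = [[-5, 2], [7, -3]]
... * rho(b) = [[1, -3], [-3, 10]]  ->  [[-11, 35], [16, -51]]
... * rho(a) = [[-5, 2], [7, -3]]  ->  [[300, -127], [-437, 185]]
... * rho(b^-1) = [[10, 3], [3, 1]]  ->  [[2619, 773], [-3815, -1126]]
... * rho(a) = [[-5, 2], [7, -3]]  ->  [[-7684, 2919], [11193, -4252]]
... * rho(b) = [[1, -3], [-3, 10]]  ->  [[-16441, 52242], [23949, -76099]]
... * rho(a^-1) = [[-3, -2], [-7, -5]]  ->  [[-316371, -228328], [460846, 332597]]
... * rho(a^-1) = [[-3, -2], [-7, -5]]  ->  [[2547409, 1774382], [-3710717, -2584677]]
... * rho(b) = [[1, -3], [-3, 10]]  ->  [[-2775737, 10101593], [4043314, -14714619]]
... * rho(b) = [[1, -3], [-3, 10]]  ->  [[-33080516, 109343141], [48187171, -159276132]]
... * rho(b) = [[1, -3], [-3, 10]]  ->  [[-361109939, 1192672958], [526015567, -1737322833]]
... * rho(b) = [[1, -3], [-3, 10]]  ->  [[-3939128813, 13010059397], [5737984066, -18951275031]]
... * rho(b) = [[1, -3], [-3, 10]]  ->  [[-42969307004, 141917980409], [62591809159, -206726702508]]
tr = -42969307004 + -206726702508 = -249696009512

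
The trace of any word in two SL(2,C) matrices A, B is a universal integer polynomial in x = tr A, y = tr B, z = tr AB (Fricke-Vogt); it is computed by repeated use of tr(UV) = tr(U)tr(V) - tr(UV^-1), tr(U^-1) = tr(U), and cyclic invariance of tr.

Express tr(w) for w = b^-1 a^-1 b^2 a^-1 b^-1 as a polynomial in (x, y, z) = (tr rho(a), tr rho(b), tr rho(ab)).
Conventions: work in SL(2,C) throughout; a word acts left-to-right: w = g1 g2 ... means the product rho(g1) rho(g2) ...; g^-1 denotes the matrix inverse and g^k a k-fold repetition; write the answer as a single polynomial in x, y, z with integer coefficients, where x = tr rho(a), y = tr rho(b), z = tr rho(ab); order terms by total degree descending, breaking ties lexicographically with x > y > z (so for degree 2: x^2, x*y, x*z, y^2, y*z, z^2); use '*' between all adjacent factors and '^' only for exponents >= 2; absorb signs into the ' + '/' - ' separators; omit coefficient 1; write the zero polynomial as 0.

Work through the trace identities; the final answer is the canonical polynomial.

x*y^3*z - x^2*y^2 - y^4 - y^2*z^2 + x^2 + 4*y^2 - 2

trace(a^-1) = trace(a) = x
trace(b^2 a) = trace(b)*trace(a b) - trace(a)   [square of b] = y*z - x
trace(b^2) = trace(b)*trace(b) - trace(1)   [square of b] = y^2 - 2
trace(a b^2 a) = trace(a)*trace(b^2 a) - trace(b^2)   [square of a] = x*y*z - x^2 - y^2 + 2
trace(a b a b) = trace(b a)*trace(b a) - trace(1)   [split at a repeated b] = z^2 - 2
trace(a b a) = trace(a)*trace(b a) - trace(b)   [square of a] = x*z - y
trace(a b^2 a b) = trace(b)*trace(a b a b) - trace(a b a)   [square of b] = y*z^2 - x*z - y
trace(b^-1 a b^2 a) = trace(a b^2 a)*trace(b) - trace(a b^2 a b)   [inverse elimination on b] = x*y^2*z - x^2*y - y^3 - y*z^2 + x*z + 3*y
trace(b^-1 a b^2 a^-1) = trace(b^-1 a b^2)*trace(a) - trace(b^-1 a b^2 a)   [inverse elimination on a] = -x*y^2*z + x^2*y + y^3 + y*z^2 - 3*y
trace(b^2 a^-1 b^-2 a) = trace(b^-1 a b^2 a^-1)*trace(b) - trace(b^-1 a b^2 a^-1 b)   [inverse elimination on b] = -x*y^3*z + x^2*y^2 + y^4 + y^2*z^2 - 4*y^2 + 2
trace(b^-1 a^-1 b^2 a^-1 b^-1) = trace(b^2 a^-1 b^-2)*trace(a) - trace(b^2 a^-1 b^-2 a)   [inverse elimination on a] = x*y^3*z - x^2*y^2 - y^4 - y^2*z^2 + x^2 + 4*y^2 - 2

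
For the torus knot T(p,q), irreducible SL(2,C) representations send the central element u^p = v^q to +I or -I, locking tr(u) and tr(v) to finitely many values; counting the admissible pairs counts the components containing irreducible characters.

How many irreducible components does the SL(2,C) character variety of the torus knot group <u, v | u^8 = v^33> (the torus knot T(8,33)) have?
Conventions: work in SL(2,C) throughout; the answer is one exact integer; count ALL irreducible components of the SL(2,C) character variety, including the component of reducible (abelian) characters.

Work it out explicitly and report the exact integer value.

In the torus knot group T(8,33), u^8 = v^33 is central, so an irreducible representation sends it to +I or -I (Schur).
So on each irreducible component the traces are pinned: tr(u) = 2*cos(pi*alpha/8) with 1 <= alpha <= 7, tr(v) = 2*cos(pi*beta/33) with 1 <= beta <= 32.
The two central values (-1)^alpha I and (-1)^beta I must be the same matrix, so alpha and beta share a parity.
Enumerate parity-matched pairs: 4*16 odd-odd plus 3*16 even-even gives 112.
Total: 112 irreducible-character components + 1 reducible (abelian) component = 113.

113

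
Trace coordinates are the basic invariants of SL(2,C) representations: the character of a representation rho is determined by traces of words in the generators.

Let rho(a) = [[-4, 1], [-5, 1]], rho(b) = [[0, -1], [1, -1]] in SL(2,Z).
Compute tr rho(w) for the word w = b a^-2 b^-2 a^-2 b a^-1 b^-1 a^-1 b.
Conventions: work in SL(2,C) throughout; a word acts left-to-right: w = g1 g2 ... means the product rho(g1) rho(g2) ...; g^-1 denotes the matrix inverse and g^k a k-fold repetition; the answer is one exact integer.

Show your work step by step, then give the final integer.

rho(b) = [[0, -1], [1, -1]]
... * rho(a^-1) = [[1, -1], [5, -4]]  ->  [[-5, 4], [-4, 3]]
... * rho(a^-1) = [[1, -1], [5, -4]]  ->  [[15, -11], [11, -8]]
... * rho(b^-1) = [[-1, 1], [-1, 0]]  ->  [[-4, 15], [-3, 11]]
... * rho(b^-1) = [[-1, 1], [-1, 0]]  ->  [[-11, -4], [-8, -3]]
... * rho(a^-1) = [[1, -1], [5, -4]]  ->  [[-31, 27], [-23, 20]]
... * rho(a^-1) = [[1, -1], [5, -4]]  ->  [[104, -77], [77, -57]]
... * rho(b) = [[0, -1], [1, -1]]  ->  [[-77, -27], [-57, -20]]
... * rho(a^-1) = [[1, -1], [5, -4]]  ->  [[-212, 185], [-157, 137]]
... * rho(b^-1) = [[-1, 1], [-1, 0]]  ->  [[27, -212], [20, -157]]
... * rho(a^-1) = [[1, -1], [5, -4]]  ->  [[-1033, 821], [-765, 608]]
... * rho(b) = [[0, -1], [1, -1]]  ->  [[821, 212], [608, 157]]
tr = 821 + 157 = 978

978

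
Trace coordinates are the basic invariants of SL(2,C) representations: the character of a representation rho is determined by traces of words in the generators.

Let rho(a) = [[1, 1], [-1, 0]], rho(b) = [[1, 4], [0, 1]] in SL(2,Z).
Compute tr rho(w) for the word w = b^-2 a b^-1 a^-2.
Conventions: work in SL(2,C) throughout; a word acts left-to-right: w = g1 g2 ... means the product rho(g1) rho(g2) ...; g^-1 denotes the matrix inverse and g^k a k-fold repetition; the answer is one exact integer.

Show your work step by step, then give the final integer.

rho(b^-1) = [[1, -4], [0, 1]]
... * rho(b^-1) = [[1, -4], [0, 1]]  ->  [[1, -8], [0, 1]]
... * rho(a) = [[1, 1], [-1, 0]]  ->  [[9, 1], [-1, 0]]
... * rho(b^-1) = [[1, -4], [0, 1]]  ->  [[9, -35], [-1, 4]]
... * rho(a^-1) = [[0, -1], [1, 1]]  ->  [[-35, -44], [4, 5]]
... * rho(a^-1) = [[0, -1], [1, 1]]  ->  [[-44, -9], [5, 1]]
tr = -44 + 1 = -43

-43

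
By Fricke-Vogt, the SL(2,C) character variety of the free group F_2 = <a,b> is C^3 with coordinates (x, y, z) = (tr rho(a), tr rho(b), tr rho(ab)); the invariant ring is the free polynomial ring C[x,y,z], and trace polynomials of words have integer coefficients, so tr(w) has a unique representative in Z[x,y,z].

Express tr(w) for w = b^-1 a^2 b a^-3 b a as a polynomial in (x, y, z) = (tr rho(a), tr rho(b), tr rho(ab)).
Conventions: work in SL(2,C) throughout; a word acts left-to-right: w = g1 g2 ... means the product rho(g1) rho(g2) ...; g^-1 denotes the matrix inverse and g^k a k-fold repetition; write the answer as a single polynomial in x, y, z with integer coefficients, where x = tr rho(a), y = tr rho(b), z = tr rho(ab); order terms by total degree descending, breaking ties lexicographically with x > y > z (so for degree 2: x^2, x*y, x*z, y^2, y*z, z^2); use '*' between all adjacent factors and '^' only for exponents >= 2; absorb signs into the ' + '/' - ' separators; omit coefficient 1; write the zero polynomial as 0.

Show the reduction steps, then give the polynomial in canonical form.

x^5*y^2*z - x^6*y - x^4*y^3 - 2*x^4*y*z^2 + x^5*z - x^3*y^2*z + x^3*z^3 + 6*x^4*y + 2*x^2*y^3 + 3*x^2*y*z^2 - 5*x^3*z - x*y^2*z - x*z^3 - 8*x^2*y + 4*x*z + y

trace(b^2 a) = trace(b) * trace(a b) - trace(a) = y*z - x
trace(b^2) = trace(b) * trace(b) - trace(1) = y^2 - 2
trace(a b^2 a) = trace(a) * trace(b^2 a) - trace(b^2) = x*y*z - x^2 - y^2 + 2
trace(a^2 b^2 a) = trace(a) * trace(a b^2 a) - trace(a b^2) = x^2*y*z - x^3 - x*y^2 - y*z + 3*x
trace(a b a b) = trace(a b) * trace(a b) - trace(1)   [split at repeated a] = z^2 - 2
trace(a b a) = trace(a) * trace(b a) - trace(b) = x*z - y
trace(b^2 a b a) = trace(b) * trace(a b a b) - trace(a b a) = y*z^2 - x*z - y
trace(b^2 a b) = trace(b) * trace(a b^2) - trace(a b) = y^2*z - x*y - z
trace(a^2 b^2 a b) = trace(a) * trace(b^2 a b a) - trace(b^2 a b) = x*y*z^2 - x^2*z - y^2*z + z
trace(b a b^-1 a^2 b) = trace(a^2 b^2 a) * trace(b) - trace(a^2 b^2 a b) = x^2*y^2*z - x^3*y - x*y^3 - x*y*z^2 + x^2*z + 3*x*y - z
trace(a b a b a) = trace(a) * trace(b a b a) - trace(b a b) = x*z^2 - y*z - x
trace(a^2 b a b a) = trace(a) * trace(a b a b a) - trace(a b a b) = x^2*z^2 - x*y*z - x^2 - z^2 + 2
trace(b a b a b a) = trace(a b a b) * trace(a b) - trace(b a)   [split at repeated a] = z^3 - 3*z
trace(a^2 b a b a b) = trace(a) * trace(b a b a b a) - trace(b a b a b) = x*z^3 - y*z^2 - 2*x*z + y
trace(b a b^-1 a^2 b a) = trace(a^2 b a b a) * trace(b) - trace(a^2 b a b a b) = x^2*y*z^2 - x*y^2*z - x*z^3 - x^2*y + 2*x*z + y
trace(a^-1 b a b^-1 a^2 b) = trace(b a b^-1 a^2 b) * trace(a) - trace(b a b^-1 a^2 b a) = x^3*y^2*z - x^4*y - x^2*y^3 - 2*x^2*y*z^2 + x^3*z + x*y^2*z + x*z^3 + 4*x^2*y - 3*x*z - y
trace(b a b^-1 a^2 b a^-2) = trace(a^-1 b a b^-1 a^2 b) * trace(a) - trace(a^-1 b a b^-1 a^2 b a) = x^4*y^2*z - x^5*y - x^3*y^3 - 2*x^3*y*z^2 + x^4*z + x^2*z^3 + 5*x^3*y + x*y^3 + x*y*z^2 - 4*x^2*z - 4*x*y + z
trace(b^-1 a^2 b a^-3 b a) = trace(b a b^-1 a^2 b a^-2) * trace(a) - trace(b a b^-1 a^2 b a^-1) = x^5*y^2*z - x^6*y - x^4*y^3 - 2*x^4*y*z^2 + x^5*z - x^3*y^2*z + x^3*z^3 + 6*x^4*y + 2*x^2*y^3 + 3*x^2*y*z^2 - 5*x^3*z - x*y^2*z - x*z^3 - 8*x^2*y + 4*x*z + y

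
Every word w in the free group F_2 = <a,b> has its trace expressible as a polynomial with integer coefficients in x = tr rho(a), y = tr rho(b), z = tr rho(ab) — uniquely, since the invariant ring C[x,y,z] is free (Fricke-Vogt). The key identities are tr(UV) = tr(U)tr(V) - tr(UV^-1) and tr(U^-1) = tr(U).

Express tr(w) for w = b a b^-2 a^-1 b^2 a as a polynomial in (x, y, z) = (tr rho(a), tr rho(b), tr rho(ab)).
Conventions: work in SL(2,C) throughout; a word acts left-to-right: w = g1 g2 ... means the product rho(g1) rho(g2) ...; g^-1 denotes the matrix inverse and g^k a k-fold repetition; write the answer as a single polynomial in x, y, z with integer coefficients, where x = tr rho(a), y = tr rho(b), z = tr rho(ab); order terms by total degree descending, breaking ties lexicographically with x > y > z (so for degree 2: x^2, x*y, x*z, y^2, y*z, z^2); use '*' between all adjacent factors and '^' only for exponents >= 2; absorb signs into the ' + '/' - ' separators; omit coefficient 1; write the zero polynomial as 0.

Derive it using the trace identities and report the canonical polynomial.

-x*y^3*z^2 + x^2*y^2*z + y^4*z + y^2*z^3 - 4*y^2*z + z

trace(b a b a) = trace(a b) trace(a b) - trace(1)  (split on a) = z^2 - 2
use: trace(b a b) = trace(b) trace(a b) - trace(a)  (reduce the b square) = y*z - x
apply: trace(a b a^2 b) = trace(a) trace(b a b a) - trace(b a b)  (reduce the a square) = x*z^2 - y*z - x
trace(b a^2) = trace(a) trace(b a) - trace(b)  (reduce the a square) = x*z - y
trace(a b a^2) = trace(a) trace(b a^2) - trace(b a)  (reduce the a square) = x^2*z - x*y - z
use: trace(a b^2 a b a) = trace(b) trace(a b a^2 b) - trace(a b a^2)  (reduce the b square) = x*y*z^2 - x^2*z - y^2*z + z
trace(a b a b a b) = trace(b a) trace(b a b a) - trace(b^-1 a^-1)  (split on b) = z^3 - 3*z
use: trace(a b^2 a b a b) = trace(b) trace(a b a b a b) - trace(a b a b a)  (reduce the b square) = y*z^3 - x*z^2 - 2*y*z + x
apply: trace(b^2 a b a b^-1 a) = trace(a b^2 a b a) trace(b) - trace(a b^2 a b a b)  (eliminate b^-1) = x*y^2*z^2 - x^2*y*z - y^3*z - y*z^3 + x*z^2 + 3*y*z - x
apply: trace(b^-1 a^-1 b^2 a b a) = trace(b^2 a b a b^-1) trace(a) - trace(b^2 a b a b^-1 a)  (eliminate a^-1) = -x*y^2*z^2 + x^2*y*z + y^3*z + y*z^3 - 3*y*z - x
trace(b^2 a b) = trace(b) trace(b a b) - trace(b a)  (reduce the b square) = y^2*z - x*y - z
trace(b a b^-2 a^-1 b^2 a) = trace(b^-1 a^-1 b^2 a b a) trace(b) - trace(b^-1 a^-1 b^2 a b a b)  (eliminate b^-1) = -x*y^3*z^2 + x^2*y^2*z + y^4*z + y^2*z^3 - 4*y^2*z + z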